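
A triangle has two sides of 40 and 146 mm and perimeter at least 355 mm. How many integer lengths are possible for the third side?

17

Triangle inequality: 106 < x < 186. Perimeter ≥ 355 gives x ≥ 355 − 40 − 146 = 169.
So 169 ≤ x < 186; integers 169 through 185: 17 values.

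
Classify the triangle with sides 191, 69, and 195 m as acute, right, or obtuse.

Compare the square of the longest side to the sum of squares of the other two: 69² + 191² = 41242 > 38025 = 195².

acute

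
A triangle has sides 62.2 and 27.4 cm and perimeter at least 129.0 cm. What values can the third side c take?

39.4 ≤ c < 89.6

Triangle inequality alone gives 34.8 < c < 89.6.
The perimeter condition gives c ≥ 129.0 − 62.2 − 27.4 = 39.4.
Intersecting the two: 39.4 ≤ c < 89.6.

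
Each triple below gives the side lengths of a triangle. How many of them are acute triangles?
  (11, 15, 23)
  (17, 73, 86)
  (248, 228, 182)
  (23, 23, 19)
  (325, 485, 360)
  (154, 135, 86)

(11,15,23): 11²+15² = 346 < 529 = 23² → obtuse
(17,73,86): 17²+73² = 5618 < 7396 = 86² → obtuse
(248,228,182): 182²+228² = 85108 > 61504 = 248² → acute
(23,23,19): 19²+23² = 890 > 529 = 23² → acute
(325,485,360): 325²+360² = 235225 = 485² → right
(154,135,86): 86²+135² = 25621 > 23716 = 154² → acute
3 of the 6 are acute.

3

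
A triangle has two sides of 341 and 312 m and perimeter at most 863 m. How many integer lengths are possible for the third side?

181

Triangle inequality: 29 < x < 653. Perimeter ≤ 863 gives x ≤ 863 − 341 − 312 = 210.
So 29 < x ≤ 210; integers 30 through 210: 181 values.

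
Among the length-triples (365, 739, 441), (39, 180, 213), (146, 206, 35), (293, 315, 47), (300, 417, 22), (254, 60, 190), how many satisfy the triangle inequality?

3

(365,441,739): 365+441 > 739 → valid
(39,180,213): 39+180 > 213 → valid
(35,146,206): 35+146 ≤ 206 → not valid
(47,293,315): 47+293 > 315 → valid
(22,300,417): 22+300 ≤ 417 → not valid
(60,190,254): 60+190 ≤ 254 → not valid
3 of the 6 triples form a triangle.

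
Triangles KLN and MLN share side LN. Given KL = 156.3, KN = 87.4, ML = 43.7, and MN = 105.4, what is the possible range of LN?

From triangle KLN: |156.3 − 87.4| < LN < 156.3 + 87.4, i.e. 68.9 < LN < 243.7.
From triangle MLN: 61.7 < LN < 149.1.
Both must hold, so LN lies in the intersection.

68.9 < LN < 149.1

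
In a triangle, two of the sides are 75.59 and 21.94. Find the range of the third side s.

By the triangle inequality, s must be less than 75.59 + 21.94 = 97.53 and greater than |75.59 − 21.94| = 53.65.

53.65 < s < 97.53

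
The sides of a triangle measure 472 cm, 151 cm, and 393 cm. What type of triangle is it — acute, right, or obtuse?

Compare the square of the longest side to the sum of squares of the other two: 151² + 393² = 177250 < 222784 = 472².

obtuse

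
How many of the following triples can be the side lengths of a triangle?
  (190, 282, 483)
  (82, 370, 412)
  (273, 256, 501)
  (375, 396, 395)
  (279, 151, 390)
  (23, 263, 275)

5

(190,282,483): 190+282 ≤ 483 → not valid
(82,370,412): 82+370 > 412 → valid
(256,273,501): 256+273 > 501 → valid
(375,395,396): 375+395 > 396 → valid
(151,279,390): 151+279 > 390 → valid
(23,263,275): 23+263 > 275 → valid
5 of the 6 triples form a triangle.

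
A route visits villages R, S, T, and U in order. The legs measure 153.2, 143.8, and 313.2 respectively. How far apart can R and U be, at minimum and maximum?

The maximum is all hops collinear in one direction: 153.2 + 143.8 + 313.2 = 610.2.
The longest hop is 313.2; the others sum to 297.0. Folding the others back against it leaves at least 313.2 − 297.0 = 16.2.

16.2 ≤ RU ≤ 610.2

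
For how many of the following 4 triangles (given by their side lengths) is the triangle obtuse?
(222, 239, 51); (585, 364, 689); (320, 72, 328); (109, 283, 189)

2

(222,239,51): 51²+222² = 51885 < 57121 = 239² → obtuse
(585,364,689): 364²+585² = 474721 = 689² → right
(320,72,328): 72²+320² = 107584 = 328² → right
(109,283,189): 109²+189² = 47602 < 80089 = 283² → obtuse
2 of the 4 are obtuse.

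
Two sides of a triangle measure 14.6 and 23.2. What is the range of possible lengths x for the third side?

By the triangle inequality, x must be less than 14.6 + 23.2 = 37.8 and greater than |14.6 − 23.2| = 8.6.

8.6 < x < 37.8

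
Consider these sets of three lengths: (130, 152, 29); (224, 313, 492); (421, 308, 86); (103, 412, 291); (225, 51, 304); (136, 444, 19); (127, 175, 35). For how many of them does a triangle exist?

2

(29,130,152): 29+130 > 152 → valid
(224,313,492): 224+313 > 492 → valid
(86,308,421): 86+308 ≤ 421 → not valid
(103,291,412): 103+291 ≤ 412 → not valid
(51,225,304): 51+225 ≤ 304 → not valid
(19,136,444): 19+136 ≤ 444 → not valid
(35,127,175): 35+127 ≤ 175 → not valid
2 of the 7 triples form a triangle.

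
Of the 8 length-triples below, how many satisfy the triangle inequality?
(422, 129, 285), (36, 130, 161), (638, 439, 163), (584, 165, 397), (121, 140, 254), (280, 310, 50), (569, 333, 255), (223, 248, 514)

(129,285,422): 129+285 ≤ 422 → not valid
(36,130,161): 36+130 > 161 → valid
(163,439,638): 163+439 ≤ 638 → not valid
(165,397,584): 165+397 ≤ 584 → not valid
(121,140,254): 121+140 > 254 → valid
(50,280,310): 50+280 > 310 → valid
(255,333,569): 255+333 > 569 → valid
(223,248,514): 223+248 ≤ 514 → not valid
4 of the 8 triples form a triangle.

4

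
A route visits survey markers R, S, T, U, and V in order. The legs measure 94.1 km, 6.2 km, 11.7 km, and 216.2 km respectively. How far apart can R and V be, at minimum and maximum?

104.2 ≤ RV ≤ 328.2 km

The maximum is all hops collinear in one direction: 94.1 + 6.2 + 11.7 + 216.2 = 328.2.
The longest hop is 216.2; the others sum to 112.0. Folding the others back against it leaves at least 216.2 − 112.0 = 104.2.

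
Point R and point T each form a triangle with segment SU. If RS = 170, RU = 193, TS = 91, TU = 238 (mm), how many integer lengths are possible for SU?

181

From triangle RSU: 23 < SU < 363.
From triangle TSU: 147 < SU < 329.
Intersection: 147 < SU < 329, so integers 148 through 328: 181 values.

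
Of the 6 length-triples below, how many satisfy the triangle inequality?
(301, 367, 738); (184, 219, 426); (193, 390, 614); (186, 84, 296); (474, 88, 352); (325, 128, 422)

1

(301,367,738): 301+367 ≤ 738 → not valid
(184,219,426): 184+219 ≤ 426 → not valid
(193,390,614): 193+390 ≤ 614 → not valid
(84,186,296): 84+186 ≤ 296 → not valid
(88,352,474): 88+352 ≤ 474 → not valid
(128,325,422): 128+325 > 422 → valid
1 of the 6 triples forms a triangle.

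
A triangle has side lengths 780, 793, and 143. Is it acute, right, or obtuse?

Compare the square of the longest side to the sum of squares of the other two: 143² + 780² = 628849 = 793².

right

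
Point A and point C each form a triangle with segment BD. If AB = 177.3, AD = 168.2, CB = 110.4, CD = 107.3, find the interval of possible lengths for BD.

From triangle ABD: |177.3 − 168.2| < BD < 177.3 + 168.2, i.e. 9.1 < BD < 345.5.
From triangle CBD: 3.1 < BD < 217.7.
Both must hold, so BD lies in the intersection.

9.1 < BD < 217.7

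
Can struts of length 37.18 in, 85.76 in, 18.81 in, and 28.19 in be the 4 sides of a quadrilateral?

No

For a quadrilateral, each side must be shorter than the sum of the others.
Here the longest side is 85.76, but the remaining 3 sides sum to only 84.18.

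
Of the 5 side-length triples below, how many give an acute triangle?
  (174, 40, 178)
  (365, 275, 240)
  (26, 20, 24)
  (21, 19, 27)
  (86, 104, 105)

4

(174,40,178): 40²+174² = 31876 > 31684 = 178² → acute
(365,275,240): 240²+275² = 133225 = 365² → right
(26,20,24): 20²+24² = 976 > 676 = 26² → acute
(21,19,27): 19²+21² = 802 > 729 = 27² → acute
(86,104,105): 86²+104² = 18212 > 11025 = 105² → acute
4 of the 5 are acute.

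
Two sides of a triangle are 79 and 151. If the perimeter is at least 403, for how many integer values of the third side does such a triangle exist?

Triangle inequality: 72 < x < 230. Perimeter ≥ 403 gives x ≥ 403 − 79 − 151 = 173.
So 173 ≤ x < 230; integers 173 through 229: 57 values.

57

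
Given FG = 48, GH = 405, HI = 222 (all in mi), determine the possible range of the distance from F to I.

The maximum is all hops collinear in one direction: 48 + 405 + 222 = 675.
The longest hop is 405; the others sum to 270. Folding the others back against it leaves at least 405 − 270 = 135.

135 ≤ FI ≤ 675 mi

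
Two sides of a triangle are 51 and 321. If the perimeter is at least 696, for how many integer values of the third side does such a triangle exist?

48

Triangle inequality: 270 < x < 372. Perimeter ≥ 696 gives x ≥ 696 − 51 − 321 = 324.
So 324 ≤ x < 372; integers 324 through 371: 48 values.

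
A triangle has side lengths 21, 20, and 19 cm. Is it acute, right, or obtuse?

acute

Compare the square of the longest side to the sum of squares of the other two: 19² + 20² = 761 > 441 = 21².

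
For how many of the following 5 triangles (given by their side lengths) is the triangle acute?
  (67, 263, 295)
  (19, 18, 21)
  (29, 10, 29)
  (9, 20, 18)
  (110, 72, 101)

4

(67,263,295): 67²+263² = 73658 < 87025 = 295² → obtuse
(19,18,21): 18²+19² = 685 > 441 = 21² → acute
(29,10,29): 10²+29² = 941 > 841 = 29² → acute
(9,20,18): 9²+18² = 405 > 400 = 20² → acute
(110,72,101): 72²+101² = 15385 > 12100 = 110² → acute
4 of the 5 are acute.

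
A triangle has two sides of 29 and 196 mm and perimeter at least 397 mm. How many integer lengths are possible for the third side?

53

Triangle inequality: 167 < x < 225. Perimeter ≥ 397 gives x ≥ 397 − 29 − 196 = 172.
So 172 ≤ x < 225; integers 172 through 224: 53 values.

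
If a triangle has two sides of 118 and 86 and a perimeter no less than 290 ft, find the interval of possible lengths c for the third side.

86 ≤ c < 204

Triangle inequality alone gives 32 < c < 204.
The perimeter condition gives c ≥ 290 − 118 − 86 = 86.
Intersecting the two: 86 ≤ c < 204.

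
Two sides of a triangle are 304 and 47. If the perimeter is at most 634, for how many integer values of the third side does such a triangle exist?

26

Triangle inequality: 257 < x < 351. Perimeter ≤ 634 gives x ≤ 634 − 304 − 47 = 283.
So 257 < x ≤ 283; integers 258 through 283: 26 values.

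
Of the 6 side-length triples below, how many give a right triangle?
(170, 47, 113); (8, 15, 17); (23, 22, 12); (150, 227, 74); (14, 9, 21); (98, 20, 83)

(170,47,113): 47+113 ≤ 170, not a triangle
(8,15,17): 8²+15² = 289 = 17² → right
(23,22,12): 12²+22² = 628 > 529 = 23² → acute
(150,227,74): 74+150 ≤ 227, not a triangle
(14,9,21): 9²+14² = 277 < 441 = 21² → obtuse
(98,20,83): 20²+83² = 7289 < 9604 = 98² → obtuse
1 of the 6 is right.

1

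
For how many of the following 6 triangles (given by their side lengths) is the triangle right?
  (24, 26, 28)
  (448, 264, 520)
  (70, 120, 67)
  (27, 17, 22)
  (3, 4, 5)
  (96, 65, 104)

2

(24,26,28): 24²+26² = 1252 > 784 = 28² → acute
(448,264,520): 264²+448² = 270400 = 520² → right
(70,120,67): 67²+70² = 9389 < 14400 = 120² → obtuse
(27,17,22): 17²+22² = 773 > 729 = 27² → acute
(3,4,5): 3²+4² = 25 = 5² → right
(96,65,104): 65²+96² = 13441 > 10816 = 104² → acute
2 of the 6 are right.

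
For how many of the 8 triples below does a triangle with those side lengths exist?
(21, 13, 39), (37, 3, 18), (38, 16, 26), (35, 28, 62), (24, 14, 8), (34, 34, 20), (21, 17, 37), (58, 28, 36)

5

(13,21,39): 13+21 ≤ 39 → not valid
(3,18,37): 3+18 ≤ 37 → not valid
(16,26,38): 16+26 > 38 → valid
(28,35,62): 28+35 > 62 → valid
(8,14,24): 8+14 ≤ 24 → not valid
(20,34,34): 20+34 > 34 → valid
(17,21,37): 17+21 > 37 → valid
(28,36,58): 28+36 > 58 → valid
5 of the 8 triples form a triangle.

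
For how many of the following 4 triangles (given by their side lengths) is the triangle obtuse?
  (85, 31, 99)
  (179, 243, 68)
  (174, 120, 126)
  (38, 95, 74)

(85,31,99): 31²+85² = 8186 < 9801 = 99² → obtuse
(179,243,68): 68²+179² = 36665 < 59049 = 243² → obtuse
(174,120,126): 120²+126² = 30276 = 174² → right
(38,95,74): 38²+74² = 6920 < 9025 = 95² → obtuse
3 of the 4 are obtuse.

3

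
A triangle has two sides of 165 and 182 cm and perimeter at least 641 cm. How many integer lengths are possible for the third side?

53

Triangle inequality: 17 < x < 347. Perimeter ≥ 641 gives x ≥ 641 − 165 − 182 = 294.
So 294 ≤ x < 347; integers 294 through 346: 53 values.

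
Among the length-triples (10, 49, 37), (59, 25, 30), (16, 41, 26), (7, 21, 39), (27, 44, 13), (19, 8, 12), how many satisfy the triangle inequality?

(10,37,49): 10+37 ≤ 49 → not valid
(25,30,59): 25+30 ≤ 59 → not valid
(16,26,41): 16+26 > 41 → valid
(7,21,39): 7+21 ≤ 39 → not valid
(13,27,44): 13+27 ≤ 44 → not valid
(8,12,19): 8+12 > 19 → valid
2 of the 6 triples form a triangle.

2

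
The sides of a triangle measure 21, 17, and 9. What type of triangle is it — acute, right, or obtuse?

obtuse

Compare the square of the longest side to the sum of squares of the other two: 9² + 17² = 370 < 441 = 21².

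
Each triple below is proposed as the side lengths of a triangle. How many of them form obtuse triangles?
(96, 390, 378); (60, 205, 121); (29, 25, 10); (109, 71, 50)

(96,390,378): 96²+378² = 152100 = 390² → right
(60,205,121): 60+121 ≤ 205, not a triangle
(29,25,10): 10²+25² = 725 < 841 = 29² → obtuse
(109,71,50): 50²+71² = 7541 < 11881 = 109² → obtuse
2 of the 4 are obtuse.

2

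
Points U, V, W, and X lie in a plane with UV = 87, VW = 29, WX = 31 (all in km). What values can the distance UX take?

27 ≤ UX ≤ 147 km

The maximum is all hops collinear in one direction: 87 + 29 + 31 = 147.
The longest hop is 87; the others sum to 60. Folding the others back against it leaves at least 87 − 60 = 27.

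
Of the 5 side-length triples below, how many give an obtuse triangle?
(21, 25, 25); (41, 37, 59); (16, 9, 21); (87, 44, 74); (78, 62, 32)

(21,25,25): 21²+25² = 1066 > 625 = 25² → acute
(41,37,59): 37²+41² = 3050 < 3481 = 59² → obtuse
(16,9,21): 9²+16² = 337 < 441 = 21² → obtuse
(87,44,74): 44²+74² = 7412 < 7569 = 87² → obtuse
(78,62,32): 32²+62² = 4868 < 6084 = 78² → obtuse
4 of the 5 are obtuse.

4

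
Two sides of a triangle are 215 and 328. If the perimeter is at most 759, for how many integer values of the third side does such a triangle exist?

Triangle inequality: 113 < x < 543. Perimeter ≤ 759 gives x ≤ 759 − 215 − 328 = 216.
So 113 < x ≤ 216; integers 114 through 216: 103 values.

103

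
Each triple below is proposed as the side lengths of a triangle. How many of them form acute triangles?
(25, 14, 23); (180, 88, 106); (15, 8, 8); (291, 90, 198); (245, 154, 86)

(25,14,23): 14²+23² = 725 > 625 = 25² → acute
(180,88,106): 88²+106² = 18980 < 32400 = 180² → obtuse
(15,8,8): 8²+8² = 128 < 225 = 15² → obtuse
(291,90,198): 90+198 ≤ 291, not a triangle
(245,154,86): 86+154 ≤ 245, not a triangle
1 of the 5 is acute.

1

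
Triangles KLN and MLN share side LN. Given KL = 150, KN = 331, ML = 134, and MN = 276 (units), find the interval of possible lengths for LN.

181 < LN < 410

From triangle KLN: |150 − 331| < LN < 150 + 331, i.e. 181 < LN < 481.
From triangle MLN: 142 < LN < 410.
Both must hold, so LN lies in the intersection.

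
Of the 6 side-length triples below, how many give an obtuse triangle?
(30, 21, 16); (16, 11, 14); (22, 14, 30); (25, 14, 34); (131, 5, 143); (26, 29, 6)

(30,21,16): 16²+21² = 697 < 900 = 30² → obtuse
(16,11,14): 11²+14² = 317 > 256 = 16² → acute
(22,14,30): 14²+22² = 680 < 900 = 30² → obtuse
(25,14,34): 14²+25² = 821 < 1156 = 34² → obtuse
(131,5,143): 5+131 ≤ 143, not a triangle
(26,29,6): 6²+26² = 712 < 841 = 29² → obtuse
4 of the 6 are obtuse.

4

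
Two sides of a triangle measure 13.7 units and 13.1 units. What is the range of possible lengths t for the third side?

0.6 < t < 26.8

By the triangle inequality, t must be less than 13.7 + 13.1 = 26.8 and greater than |13.7 − 13.1| = 0.6.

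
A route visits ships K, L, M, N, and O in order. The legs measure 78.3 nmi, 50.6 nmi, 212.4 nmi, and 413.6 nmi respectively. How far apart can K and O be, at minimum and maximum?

72.3 ≤ KO ≤ 754.9 nmi

The maximum is all hops collinear in one direction: 78.3 + 50.6 + 212.4 + 413.6 = 754.9.
The longest hop is 413.6; the others sum to 341.3. Folding the others back against it leaves at least 413.6 − 341.3 = 72.3.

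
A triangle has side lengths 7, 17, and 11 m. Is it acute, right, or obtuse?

obtuse

Compare the square of the longest side to the sum of squares of the other two: 7² + 11² = 170 < 289 = 17².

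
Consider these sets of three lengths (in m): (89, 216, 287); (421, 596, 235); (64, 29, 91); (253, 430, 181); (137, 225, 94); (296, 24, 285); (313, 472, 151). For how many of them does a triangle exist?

(89,216,287): 89+216 > 287 → valid
(235,421,596): 235+421 > 596 → valid
(29,64,91): 29+64 > 91 → valid
(181,253,430): 181+253 > 430 → valid
(94,137,225): 94+137 > 225 → valid
(24,285,296): 24+285 > 296 → valid
(151,313,472): 151+313 ≤ 472 → not valid
6 of the 7 triples form a triangle.

6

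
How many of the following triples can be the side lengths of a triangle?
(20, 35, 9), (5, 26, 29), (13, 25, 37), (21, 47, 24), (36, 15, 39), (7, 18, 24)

4

(9,20,35): 9+20 ≤ 35 → not valid
(5,26,29): 5+26 > 29 → valid
(13,25,37): 13+25 > 37 → valid
(21,24,47): 21+24 ≤ 47 → not valid
(15,36,39): 15+36 > 39 → valid
(7,18,24): 7+18 > 24 → valid
4 of the 6 triples form a triangle.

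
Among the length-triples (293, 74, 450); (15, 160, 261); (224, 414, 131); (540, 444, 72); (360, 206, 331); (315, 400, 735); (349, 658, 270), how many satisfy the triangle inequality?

1

(74,293,450): 74+293 ≤ 450 → not valid
(15,160,261): 15+160 ≤ 261 → not valid
(131,224,414): 131+224 ≤ 414 → not valid
(72,444,540): 72+444 ≤ 540 → not valid
(206,331,360): 206+331 > 360 → valid
(315,400,735): 315+400 ≤ 735 → not valid
(270,349,658): 270+349 ≤ 658 → not valid
1 of the 7 triples forms a triangle.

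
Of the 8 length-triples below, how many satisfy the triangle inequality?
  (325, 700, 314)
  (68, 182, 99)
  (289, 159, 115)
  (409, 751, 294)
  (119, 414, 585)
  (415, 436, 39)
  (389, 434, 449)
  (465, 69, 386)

2

(314,325,700): 314+325 ≤ 700 → not valid
(68,99,182): 68+99 ≤ 182 → not valid
(115,159,289): 115+159 ≤ 289 → not valid
(294,409,751): 294+409 ≤ 751 → not valid
(119,414,585): 119+414 ≤ 585 → not valid
(39,415,436): 39+415 > 436 → valid
(389,434,449): 389+434 > 449 → valid
(69,386,465): 69+386 ≤ 465 → not valid
2 of the 8 triples form a triangle.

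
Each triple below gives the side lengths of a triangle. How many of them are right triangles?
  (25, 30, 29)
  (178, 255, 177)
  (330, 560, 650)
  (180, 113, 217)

1

(25,30,29): 25²+29² = 1466 > 900 = 30² → acute
(178,255,177): 177²+178² = 63013 < 65025 = 255² → obtuse
(330,560,650): 330²+560² = 422500 = 650² → right
(180,113,217): 113²+180² = 45169 < 47089 = 217² → obtuse
1 of the 4 is right.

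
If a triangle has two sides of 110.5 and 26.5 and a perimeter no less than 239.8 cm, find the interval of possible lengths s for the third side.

Triangle inequality alone gives 84.0 < s < 137.0.
The perimeter condition gives s ≥ 239.8 − 110.5 − 26.5 = 102.8.
Intersecting the two: 102.8 ≤ s < 137.0.

102.8 ≤ s < 137.0 cm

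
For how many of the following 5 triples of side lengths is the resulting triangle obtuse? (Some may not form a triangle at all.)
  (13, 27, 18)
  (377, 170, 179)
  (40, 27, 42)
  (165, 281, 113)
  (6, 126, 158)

1

(13,27,18): 13²+18² = 493 < 729 = 27² → obtuse
(377,170,179): 170+179 ≤ 377, not a triangle
(40,27,42): 27²+40² = 2329 > 1764 = 42² → acute
(165,281,113): 113+165 ≤ 281, not a triangle
(6,126,158): 6+126 ≤ 158, not a triangle
1 of the 5 is obtuse.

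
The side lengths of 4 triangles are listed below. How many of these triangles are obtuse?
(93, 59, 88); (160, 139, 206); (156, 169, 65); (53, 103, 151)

1

(93,59,88): 59²+88² = 11225 > 8649 = 93² → acute
(160,139,206): 139²+160² = 44921 > 42436 = 206² → acute
(156,169,65): 65²+156² = 28561 = 169² → right
(53,103,151): 53²+103² = 13418 < 22801 = 151² → obtuse
1 of the 4 is obtuse.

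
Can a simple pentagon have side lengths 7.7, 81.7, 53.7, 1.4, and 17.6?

For a pentagon, each side must be shorter than the sum of the others.
Here the longest side is 81.7, but the remaining 4 sides sum to only 80.4.

No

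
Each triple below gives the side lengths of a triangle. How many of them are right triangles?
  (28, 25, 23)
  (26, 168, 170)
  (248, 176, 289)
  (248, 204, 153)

(28,25,23): 23²+25² = 1154 > 784 = 28² → acute
(26,168,170): 26²+168² = 28900 = 170² → right
(248,176,289): 176²+248² = 92480 > 83521 = 289² → acute
(248,204,153): 153²+204² = 65025 > 61504 = 248² → acute
1 of the 4 is right.

1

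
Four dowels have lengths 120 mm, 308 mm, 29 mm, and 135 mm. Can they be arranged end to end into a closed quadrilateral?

For a quadrilateral, each side must be shorter than the sum of the others.
Here the longest side is 308, but the remaining 3 sides sum to only 284.

No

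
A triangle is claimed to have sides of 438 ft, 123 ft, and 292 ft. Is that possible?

No

The longest side is 438, but the other two sum to only 415.
415 < 438, so the triangle inequality fails.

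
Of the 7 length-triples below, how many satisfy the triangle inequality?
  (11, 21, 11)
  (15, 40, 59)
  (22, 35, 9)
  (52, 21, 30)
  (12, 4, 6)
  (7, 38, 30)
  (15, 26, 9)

1

(11,11,21): 11+11 > 21 → valid
(15,40,59): 15+40 ≤ 59 → not valid
(9,22,35): 9+22 ≤ 35 → not valid
(21,30,52): 21+30 ≤ 52 → not valid
(4,6,12): 4+6 ≤ 12 → not valid
(7,30,38): 7+30 ≤ 38 → not valid
(9,15,26): 9+15 ≤ 26 → not valid
1 of the 7 triples forms a triangle.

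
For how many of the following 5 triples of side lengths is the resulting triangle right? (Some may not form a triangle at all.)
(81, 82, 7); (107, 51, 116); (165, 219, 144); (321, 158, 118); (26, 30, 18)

(81,82,7): 7²+81² = 6610 < 6724 = 82² → obtuse
(107,51,116): 51²+107² = 14050 > 13456 = 116² → acute
(165,219,144): 144²+165² = 47961 = 219² → right
(321,158,118): 118+158 ≤ 321, not a triangle
(26,30,18): 18²+26² = 1000 > 900 = 30² → acute
1 of the 5 is right.

1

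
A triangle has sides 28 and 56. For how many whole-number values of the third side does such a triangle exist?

55

The third side lies in the open interval (28, 84).
Integers from 29 to 83 inclusive: 83 − 29 + 1 = 55.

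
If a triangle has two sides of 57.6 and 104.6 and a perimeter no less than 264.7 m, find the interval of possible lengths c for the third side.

Triangle inequality alone gives 47.0 < c < 162.2.
The perimeter condition gives c ≥ 264.7 − 57.6 − 104.6 = 102.5.
Intersecting the two: 102.5 ≤ c < 162.2.

102.5 ≤ c < 162.2 m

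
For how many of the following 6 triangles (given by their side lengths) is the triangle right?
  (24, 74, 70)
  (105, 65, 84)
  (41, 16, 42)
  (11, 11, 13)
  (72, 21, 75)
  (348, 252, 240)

3

(24,74,70): 24²+70² = 5476 = 74² → right
(105,65,84): 65²+84² = 11281 > 11025 = 105² → acute
(41,16,42): 16²+41² = 1937 > 1764 = 42² → acute
(11,11,13): 11²+11² = 242 > 169 = 13² → acute
(72,21,75): 21²+72² = 5625 = 75² → right
(348,252,240): 240²+252² = 121104 = 348² → right
3 of the 6 are right.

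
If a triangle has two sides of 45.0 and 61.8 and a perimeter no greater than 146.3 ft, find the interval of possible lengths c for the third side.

Triangle inequality alone gives 16.8 < c < 106.8.
The perimeter condition gives c ≤ 146.3 − 45.0 − 61.8 = 39.5.
Intersecting the two: 16.8 < c ≤ 39.5.

16.8 < c ≤ 39.5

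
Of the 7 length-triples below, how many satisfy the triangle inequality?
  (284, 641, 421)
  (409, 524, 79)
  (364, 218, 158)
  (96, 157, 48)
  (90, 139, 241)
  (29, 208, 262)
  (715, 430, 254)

2

(284,421,641): 284+421 > 641 → valid
(79,409,524): 79+409 ≤ 524 → not valid
(158,218,364): 158+218 > 364 → valid
(48,96,157): 48+96 ≤ 157 → not valid
(90,139,241): 90+139 ≤ 241 → not valid
(29,208,262): 29+208 ≤ 262 → not valid
(254,430,715): 254+430 ≤ 715 → not valid
2 of the 7 triples form a triangle.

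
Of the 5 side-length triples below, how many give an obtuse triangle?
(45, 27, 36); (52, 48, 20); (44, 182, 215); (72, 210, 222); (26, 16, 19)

(45,27,36): 27²+36² = 2025 = 45² → right
(52,48,20): 20²+48² = 2704 = 52² → right
(44,182,215): 44²+182² = 35060 < 46225 = 215² → obtuse
(72,210,222): 72²+210² = 49284 = 222² → right
(26,16,19): 16²+19² = 617 < 676 = 26² → obtuse
2 of the 5 are obtuse.

2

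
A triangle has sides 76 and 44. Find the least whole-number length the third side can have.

The third side must be strictly greater than |76 − 44| = 32.
The smallest integer above 32 is 33.

33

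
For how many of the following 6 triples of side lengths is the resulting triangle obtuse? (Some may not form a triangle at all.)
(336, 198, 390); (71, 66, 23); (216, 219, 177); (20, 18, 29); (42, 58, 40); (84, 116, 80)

2

(336,198,390): 198²+336² = 152100 = 390² → right
(71,66,23): 23²+66² = 4885 < 5041 = 71² → obtuse
(216,219,177): 177²+216² = 77985 > 47961 = 219² → acute
(20,18,29): 18²+20² = 724 < 841 = 29² → obtuse
(42,58,40): 40²+42² = 3364 = 58² → right
(84,116,80): 80²+84² = 13456 = 116² → right
2 of the 6 are obtuse.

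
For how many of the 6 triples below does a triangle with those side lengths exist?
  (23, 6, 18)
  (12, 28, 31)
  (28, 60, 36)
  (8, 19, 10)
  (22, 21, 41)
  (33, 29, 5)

(6,18,23): 6+18 > 23 → valid
(12,28,31): 12+28 > 31 → valid
(28,36,60): 28+36 > 60 → valid
(8,10,19): 8+10 ≤ 19 → not valid
(21,22,41): 21+22 > 41 → valid
(5,29,33): 5+29 > 33 → valid
5 of the 6 triples form a triangle.

5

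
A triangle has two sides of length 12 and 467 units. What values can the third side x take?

455 < x < 479

By the triangle inequality, x must be less than 12 + 467 = 479 and greater than |12 − 467| = 455.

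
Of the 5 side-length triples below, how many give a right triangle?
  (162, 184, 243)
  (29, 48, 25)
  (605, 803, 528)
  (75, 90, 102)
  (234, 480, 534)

(162,184,243): 162²+184² = 60100 > 59049 = 243² → acute
(29,48,25): 25²+29² = 1466 < 2304 = 48² → obtuse
(605,803,528): 528²+605² = 644809 = 803² → right
(75,90,102): 75²+90² = 13725 > 10404 = 102² → acute
(234,480,534): 234²+480² = 285156 = 534² → right
2 of the 5 are right.

2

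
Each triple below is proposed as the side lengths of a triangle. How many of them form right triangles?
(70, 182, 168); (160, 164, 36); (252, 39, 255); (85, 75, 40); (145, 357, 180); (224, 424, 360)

5

(70,182,168): 70²+168² = 33124 = 182² → right
(160,164,36): 36²+160² = 26896 = 164² → right
(252,39,255): 39²+252² = 65025 = 255² → right
(85,75,40): 40²+75² = 7225 = 85² → right
(145,357,180): 145+180 ≤ 357, not a triangle
(224,424,360): 224²+360² = 179776 = 424² → right
5 of the 6 are right.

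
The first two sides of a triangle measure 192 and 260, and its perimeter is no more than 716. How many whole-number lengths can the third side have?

Triangle inequality: 68 < x < 452. Perimeter ≤ 716 gives x ≤ 716 − 192 − 260 = 264.
So 68 < x ≤ 264; integers 69 through 264: 196 values.

196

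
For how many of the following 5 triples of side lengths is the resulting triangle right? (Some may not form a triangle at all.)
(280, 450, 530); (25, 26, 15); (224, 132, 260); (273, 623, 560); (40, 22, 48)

3

(280,450,530): 280²+450² = 280900 = 530² → right
(25,26,15): 15²+25² = 850 > 676 = 26² → acute
(224,132,260): 132²+224² = 67600 = 260² → right
(273,623,560): 273²+560² = 388129 = 623² → right
(40,22,48): 22²+40² = 2084 < 2304 = 48² → obtuse
3 of the 5 are right.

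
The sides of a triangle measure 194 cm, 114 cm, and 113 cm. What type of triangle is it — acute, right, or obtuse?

Compare the square of the longest side to the sum of squares of the other two: 113² + 114² = 25765 < 37636 = 194².

obtuse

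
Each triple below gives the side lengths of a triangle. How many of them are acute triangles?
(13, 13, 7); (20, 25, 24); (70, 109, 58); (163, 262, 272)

(13,13,7): 7²+13² = 218 > 169 = 13² → acute
(20,25,24): 20²+24² = 976 > 625 = 25² → acute
(70,109,58): 58²+70² = 8264 < 11881 = 109² → obtuse
(163,262,272): 163²+262² = 95213 > 73984 = 272² → acute
3 of the 4 are acute.

3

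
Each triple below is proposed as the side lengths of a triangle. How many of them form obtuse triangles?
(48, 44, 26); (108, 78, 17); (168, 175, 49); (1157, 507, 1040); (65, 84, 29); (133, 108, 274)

1

(48,44,26): 26²+44² = 2612 > 2304 = 48² → acute
(108,78,17): 17+78 ≤ 108, not a triangle
(168,175,49): 49²+168² = 30625 = 175² → right
(1157,507,1040): 507²+1040² = 1338649 = 1157² → right
(65,84,29): 29²+65² = 5066 < 7056 = 84² → obtuse
(133,108,274): 108+133 ≤ 274, not a triangle
1 of the 6 is obtuse.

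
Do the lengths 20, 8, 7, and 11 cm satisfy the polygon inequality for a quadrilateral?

Yes

A quadrilateral exists iff every side is shorter than the sum of the others — equivalently, the longest side is less than the sum of the rest.
Longest side 20 < 26 (sum of the remaining 3), so yes.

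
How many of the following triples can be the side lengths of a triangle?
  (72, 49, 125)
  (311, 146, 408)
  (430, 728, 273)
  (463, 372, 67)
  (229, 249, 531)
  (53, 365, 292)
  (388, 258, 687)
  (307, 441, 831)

1

(49,72,125): 49+72 ≤ 125 → not valid
(146,311,408): 146+311 > 408 → valid
(273,430,728): 273+430 ≤ 728 → not valid
(67,372,463): 67+372 ≤ 463 → not valid
(229,249,531): 229+249 ≤ 531 → not valid
(53,292,365): 53+292 ≤ 365 → not valid
(258,388,687): 258+388 ≤ 687 → not valid
(307,441,831): 307+441 ≤ 831 → not valid
1 of the 8 triples forms a triangle.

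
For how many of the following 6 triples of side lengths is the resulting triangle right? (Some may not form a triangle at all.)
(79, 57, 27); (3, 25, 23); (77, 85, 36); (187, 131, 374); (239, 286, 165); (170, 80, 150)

(79,57,27): 27²+57² = 3978 < 6241 = 79² → obtuse
(3,25,23): 3²+23² = 538 < 625 = 25² → obtuse
(77,85,36): 36²+77² = 7225 = 85² → right
(187,131,374): 131+187 ≤ 374, not a triangle
(239,286,165): 165²+239² = 84346 > 81796 = 286² → acute
(170,80,150): 80²+150² = 28900 = 170² → right
2 of the 6 are right.

2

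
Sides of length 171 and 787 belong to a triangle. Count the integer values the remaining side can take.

The third side lies in the open interval (616, 958).
Integers from 617 to 957 inclusive: 957 − 617 + 1 = 341.

341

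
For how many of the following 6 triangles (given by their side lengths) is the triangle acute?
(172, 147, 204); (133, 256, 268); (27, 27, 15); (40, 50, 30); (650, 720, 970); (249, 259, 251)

4

(172,147,204): 147²+172² = 51193 > 41616 = 204² → acute
(133,256,268): 133²+256² = 83225 > 71824 = 268² → acute
(27,27,15): 15²+27² = 954 > 729 = 27² → acute
(40,50,30): 30²+40² = 2500 = 50² → right
(650,720,970): 650²+720² = 940900 = 970² → right
(249,259,251): 249²+251² = 125002 > 67081 = 259² → acute
4 of the 6 are acute.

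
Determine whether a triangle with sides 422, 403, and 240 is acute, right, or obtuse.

Compare the square of the longest side to the sum of squares of the other two: 240² + 403² = 220009 > 178084 = 422².

acute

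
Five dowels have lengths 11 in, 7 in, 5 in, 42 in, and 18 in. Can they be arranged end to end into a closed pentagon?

No

For a pentagon, each side must be shorter than the sum of the others.
Here the longest side is 42, but the remaining 4 sides sum to only 41.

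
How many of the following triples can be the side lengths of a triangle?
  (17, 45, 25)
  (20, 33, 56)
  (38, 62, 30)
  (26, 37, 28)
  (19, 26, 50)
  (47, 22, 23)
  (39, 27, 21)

(17,25,45): 17+25 ≤ 45 → not valid
(20,33,56): 20+33 ≤ 56 → not valid
(30,38,62): 30+38 > 62 → valid
(26,28,37): 26+28 > 37 → valid
(19,26,50): 19+26 ≤ 50 → not valid
(22,23,47): 22+23 ≤ 47 → not valid
(21,27,39): 21+27 > 39 → valid
3 of the 7 triples form a triangle.

3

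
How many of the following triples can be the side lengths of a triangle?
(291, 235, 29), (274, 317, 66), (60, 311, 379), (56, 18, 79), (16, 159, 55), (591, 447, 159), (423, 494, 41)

2

(29,235,291): 29+235 ≤ 291 → not valid
(66,274,317): 66+274 > 317 → valid
(60,311,379): 60+311 ≤ 379 → not valid
(18,56,79): 18+56 ≤ 79 → not valid
(16,55,159): 16+55 ≤ 159 → not valid
(159,447,591): 159+447 > 591 → valid
(41,423,494): 41+423 ≤ 494 → not valid
2 of the 7 triples form a triangle.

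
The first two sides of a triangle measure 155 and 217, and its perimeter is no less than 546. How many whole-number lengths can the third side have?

Triangle inequality: 62 < x < 372. Perimeter ≥ 546 gives x ≥ 546 − 155 − 217 = 174.
So 174 ≤ x < 372; integers 174 through 371: 198 values.

198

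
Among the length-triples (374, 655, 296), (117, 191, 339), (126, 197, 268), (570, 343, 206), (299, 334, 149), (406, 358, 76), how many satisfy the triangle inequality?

(296,374,655): 296+374 > 655 → valid
(117,191,339): 117+191 ≤ 339 → not valid
(126,197,268): 126+197 > 268 → valid
(206,343,570): 206+343 ≤ 570 → not valid
(149,299,334): 149+299 > 334 → valid
(76,358,406): 76+358 > 406 → valid
4 of the 6 triples form a triangle.

4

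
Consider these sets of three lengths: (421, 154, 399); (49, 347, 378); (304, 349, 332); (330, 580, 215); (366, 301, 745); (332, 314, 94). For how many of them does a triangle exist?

(154,399,421): 154+399 > 421 → valid
(49,347,378): 49+347 > 378 → valid
(304,332,349): 304+332 > 349 → valid
(215,330,580): 215+330 ≤ 580 → not valid
(301,366,745): 301+366 ≤ 745 → not valid
(94,314,332): 94+314 > 332 → valid
4 of the 6 triples form a triangle.

4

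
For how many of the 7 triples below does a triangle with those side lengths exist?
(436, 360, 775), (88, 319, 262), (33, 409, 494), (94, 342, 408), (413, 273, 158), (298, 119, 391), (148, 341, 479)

(360,436,775): 360+436 > 775 → valid
(88,262,319): 88+262 > 319 → valid
(33,409,494): 33+409 ≤ 494 → not valid
(94,342,408): 94+342 > 408 → valid
(158,273,413): 158+273 > 413 → valid
(119,298,391): 119+298 > 391 → valid
(148,341,479): 148+341 > 479 → valid
6 of the 7 triples form a triangle.

6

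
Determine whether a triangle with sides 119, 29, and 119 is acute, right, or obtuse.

Compare the square of the longest side to the sum of squares of the other two: 29² + 119² = 15002 > 14161 = 119².

acute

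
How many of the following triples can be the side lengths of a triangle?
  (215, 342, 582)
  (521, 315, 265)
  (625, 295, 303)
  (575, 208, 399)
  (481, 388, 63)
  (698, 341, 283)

(215,342,582): 215+342 ≤ 582 → not valid
(265,315,521): 265+315 > 521 → valid
(295,303,625): 295+303 ≤ 625 → not valid
(208,399,575): 208+399 > 575 → valid
(63,388,481): 63+388 ≤ 481 → not valid
(283,341,698): 283+341 ≤ 698 → not valid
2 of the 6 triples form a triangle.

2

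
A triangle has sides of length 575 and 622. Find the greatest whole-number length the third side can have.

The third side must be strictly less than 575 + 622 = 1197.
The largest integer below 1197 is 1196.

1196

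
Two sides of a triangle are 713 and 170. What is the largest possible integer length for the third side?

882

The third side must be strictly less than 713 + 170 = 883.
The largest integer below 883 is 882.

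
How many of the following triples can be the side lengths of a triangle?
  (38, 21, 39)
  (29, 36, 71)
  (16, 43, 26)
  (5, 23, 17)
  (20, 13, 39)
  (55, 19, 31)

(21,38,39): 21+38 > 39 → valid
(29,36,71): 29+36 ≤ 71 → not valid
(16,26,43): 16+26 ≤ 43 → not valid
(5,17,23): 5+17 ≤ 23 → not valid
(13,20,39): 13+20 ≤ 39 → not valid
(19,31,55): 19+31 ≤ 55 → not valid
1 of the 6 triples forms a triangle.

1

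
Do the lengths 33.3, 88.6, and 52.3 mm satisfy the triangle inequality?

No

The longest side is 88.6, but the other two sum to only 85.6.
85.6 < 88.6, so the triangle inequality fails.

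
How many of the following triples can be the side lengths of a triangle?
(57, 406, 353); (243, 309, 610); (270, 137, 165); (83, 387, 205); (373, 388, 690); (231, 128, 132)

(57,353,406): 57+353 > 406 → valid
(243,309,610): 243+309 ≤ 610 → not valid
(137,165,270): 137+165 > 270 → valid
(83,205,387): 83+205 ≤ 387 → not valid
(373,388,690): 373+388 > 690 → valid
(128,132,231): 128+132 > 231 → valid
4 of the 6 triples form a triangle.

4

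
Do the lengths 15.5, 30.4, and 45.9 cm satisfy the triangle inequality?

No

The two shorter sides sum to 45.9, exactly equal to the longest side 45.9.
That gives only a degenerate (flat) triangle — the inequality must be strict.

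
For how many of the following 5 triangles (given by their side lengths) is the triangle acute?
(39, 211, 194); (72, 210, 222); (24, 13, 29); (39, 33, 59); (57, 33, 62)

1

(39,211,194): 39²+194² = 39157 < 44521 = 211² → obtuse
(72,210,222): 72²+210² = 49284 = 222² → right
(24,13,29): 13²+24² = 745 < 841 = 29² → obtuse
(39,33,59): 33²+39² = 2610 < 3481 = 59² → obtuse
(57,33,62): 33²+57² = 4338 > 3844 = 62² → acute
1 of the 5 is acute.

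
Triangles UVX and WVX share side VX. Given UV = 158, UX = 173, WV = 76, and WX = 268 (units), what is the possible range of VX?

192 < VX < 331

From triangle UVX: |158 − 173| < VX < 158 + 173, i.e. 15 < VX < 331.
From triangle WVX: 192 < VX < 344.
Both must hold, so VX lies in the intersection.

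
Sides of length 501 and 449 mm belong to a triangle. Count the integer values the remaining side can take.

The third side lies in the open interval (52, 950).
Integers from 53 to 949 inclusive: 949 − 53 + 1 = 897.

897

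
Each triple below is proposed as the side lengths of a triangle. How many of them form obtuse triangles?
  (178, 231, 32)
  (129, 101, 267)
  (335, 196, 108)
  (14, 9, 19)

1

(178,231,32): 32+178 ≤ 231, not a triangle
(129,101,267): 101+129 ≤ 267, not a triangle
(335,196,108): 108+196 ≤ 335, not a triangle
(14,9,19): 9²+14² = 277 < 361 = 19² → obtuse
1 of the 4 is obtuse.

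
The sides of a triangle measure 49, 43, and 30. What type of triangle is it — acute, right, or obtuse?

Compare the square of the longest side to the sum of squares of the other two: 30² + 43² = 2749 > 2401 = 49².

acute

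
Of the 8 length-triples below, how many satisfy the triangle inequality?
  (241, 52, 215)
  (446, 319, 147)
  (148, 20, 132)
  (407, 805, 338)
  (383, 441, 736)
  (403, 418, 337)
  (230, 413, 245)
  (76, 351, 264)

(52,215,241): 52+215 > 241 → valid
(147,319,446): 147+319 > 446 → valid
(20,132,148): 20+132 > 148 → valid
(338,407,805): 338+407 ≤ 805 → not valid
(383,441,736): 383+441 > 736 → valid
(337,403,418): 337+403 > 418 → valid
(230,245,413): 230+245 > 413 → valid
(76,264,351): 76+264 ≤ 351 → not valid
6 of the 8 triples form a triangle.

6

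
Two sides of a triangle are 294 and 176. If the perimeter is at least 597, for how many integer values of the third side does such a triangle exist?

343

Triangle inequality: 118 < x < 470. Perimeter ≥ 597 gives x ≥ 597 − 294 − 176 = 127.
So 127 ≤ x < 470; integers 127 through 469: 343 values.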